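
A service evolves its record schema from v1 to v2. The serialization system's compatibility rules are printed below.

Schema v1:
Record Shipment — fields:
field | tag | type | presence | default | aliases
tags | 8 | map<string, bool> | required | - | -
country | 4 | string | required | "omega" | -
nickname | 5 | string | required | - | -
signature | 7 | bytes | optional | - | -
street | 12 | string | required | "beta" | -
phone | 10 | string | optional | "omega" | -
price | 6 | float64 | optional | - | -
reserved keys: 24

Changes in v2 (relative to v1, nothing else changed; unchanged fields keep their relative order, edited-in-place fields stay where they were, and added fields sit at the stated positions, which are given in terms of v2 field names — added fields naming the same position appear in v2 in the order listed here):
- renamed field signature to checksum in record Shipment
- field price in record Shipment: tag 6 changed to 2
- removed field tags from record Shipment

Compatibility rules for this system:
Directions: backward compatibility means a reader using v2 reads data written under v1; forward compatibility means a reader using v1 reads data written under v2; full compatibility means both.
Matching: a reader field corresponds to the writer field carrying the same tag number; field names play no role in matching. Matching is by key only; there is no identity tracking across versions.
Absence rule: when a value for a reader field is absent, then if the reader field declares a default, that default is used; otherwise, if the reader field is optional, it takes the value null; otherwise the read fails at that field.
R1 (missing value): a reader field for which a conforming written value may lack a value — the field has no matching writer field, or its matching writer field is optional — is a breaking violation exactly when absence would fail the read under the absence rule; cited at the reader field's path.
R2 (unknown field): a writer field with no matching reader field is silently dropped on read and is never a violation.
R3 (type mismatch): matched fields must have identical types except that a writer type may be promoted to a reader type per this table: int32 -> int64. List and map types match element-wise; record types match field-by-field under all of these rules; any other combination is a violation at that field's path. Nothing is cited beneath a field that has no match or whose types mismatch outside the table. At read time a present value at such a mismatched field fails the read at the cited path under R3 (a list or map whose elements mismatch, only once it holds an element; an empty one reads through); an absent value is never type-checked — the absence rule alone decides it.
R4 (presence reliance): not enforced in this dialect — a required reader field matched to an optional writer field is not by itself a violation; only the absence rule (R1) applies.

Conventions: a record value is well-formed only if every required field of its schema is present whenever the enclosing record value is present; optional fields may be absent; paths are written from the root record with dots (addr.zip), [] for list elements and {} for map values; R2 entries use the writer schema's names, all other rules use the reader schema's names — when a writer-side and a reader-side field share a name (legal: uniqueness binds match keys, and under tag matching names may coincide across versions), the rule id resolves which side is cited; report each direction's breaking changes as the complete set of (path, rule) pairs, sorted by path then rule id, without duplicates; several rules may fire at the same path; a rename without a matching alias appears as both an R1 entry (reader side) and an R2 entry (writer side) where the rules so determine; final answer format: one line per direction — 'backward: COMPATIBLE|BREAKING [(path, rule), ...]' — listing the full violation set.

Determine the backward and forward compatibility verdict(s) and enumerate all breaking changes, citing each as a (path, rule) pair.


the writer's type comes first in each Shipment pair
backward on Shipment — v2 reading data written by v1:
  writer required, string -> string: reader country maps from writer country
  writer required, string -> string: reader nickname maps from writer nickname
  writer optional, bytes -> bytes: reader checksum maps from writer signature
  writer required, string -> string: reader street maps from writer street
  writer optional, string -> string: reader phone maps from writer phone
  price: no writer match
  writer field tags has no reader counterpart
  writer field price has no reader counterpart
  => backward verdict for Shipment: COMPATIBLE, no violations
forward on Shipment — v1 reading data written by v2:
  tags: no writer match
  writer required, string -> string: reader country maps from writer country
  writer required, string -> string: reader nickname maps from writer nickname
  writer optional, bytes -> bytes: reader signature maps from writer checksum
  writer required, string -> string: reader street maps from writer street
  writer optional, string -> string: reader phone maps from writer phone
  price: no writer match
  writer field price has no reader counterpart
  violation R1 at tags
  forward on Shipment therefore BREAKING (1)

backward: COMPATIBLE []; forward: BREAKING [(tags, R1)]


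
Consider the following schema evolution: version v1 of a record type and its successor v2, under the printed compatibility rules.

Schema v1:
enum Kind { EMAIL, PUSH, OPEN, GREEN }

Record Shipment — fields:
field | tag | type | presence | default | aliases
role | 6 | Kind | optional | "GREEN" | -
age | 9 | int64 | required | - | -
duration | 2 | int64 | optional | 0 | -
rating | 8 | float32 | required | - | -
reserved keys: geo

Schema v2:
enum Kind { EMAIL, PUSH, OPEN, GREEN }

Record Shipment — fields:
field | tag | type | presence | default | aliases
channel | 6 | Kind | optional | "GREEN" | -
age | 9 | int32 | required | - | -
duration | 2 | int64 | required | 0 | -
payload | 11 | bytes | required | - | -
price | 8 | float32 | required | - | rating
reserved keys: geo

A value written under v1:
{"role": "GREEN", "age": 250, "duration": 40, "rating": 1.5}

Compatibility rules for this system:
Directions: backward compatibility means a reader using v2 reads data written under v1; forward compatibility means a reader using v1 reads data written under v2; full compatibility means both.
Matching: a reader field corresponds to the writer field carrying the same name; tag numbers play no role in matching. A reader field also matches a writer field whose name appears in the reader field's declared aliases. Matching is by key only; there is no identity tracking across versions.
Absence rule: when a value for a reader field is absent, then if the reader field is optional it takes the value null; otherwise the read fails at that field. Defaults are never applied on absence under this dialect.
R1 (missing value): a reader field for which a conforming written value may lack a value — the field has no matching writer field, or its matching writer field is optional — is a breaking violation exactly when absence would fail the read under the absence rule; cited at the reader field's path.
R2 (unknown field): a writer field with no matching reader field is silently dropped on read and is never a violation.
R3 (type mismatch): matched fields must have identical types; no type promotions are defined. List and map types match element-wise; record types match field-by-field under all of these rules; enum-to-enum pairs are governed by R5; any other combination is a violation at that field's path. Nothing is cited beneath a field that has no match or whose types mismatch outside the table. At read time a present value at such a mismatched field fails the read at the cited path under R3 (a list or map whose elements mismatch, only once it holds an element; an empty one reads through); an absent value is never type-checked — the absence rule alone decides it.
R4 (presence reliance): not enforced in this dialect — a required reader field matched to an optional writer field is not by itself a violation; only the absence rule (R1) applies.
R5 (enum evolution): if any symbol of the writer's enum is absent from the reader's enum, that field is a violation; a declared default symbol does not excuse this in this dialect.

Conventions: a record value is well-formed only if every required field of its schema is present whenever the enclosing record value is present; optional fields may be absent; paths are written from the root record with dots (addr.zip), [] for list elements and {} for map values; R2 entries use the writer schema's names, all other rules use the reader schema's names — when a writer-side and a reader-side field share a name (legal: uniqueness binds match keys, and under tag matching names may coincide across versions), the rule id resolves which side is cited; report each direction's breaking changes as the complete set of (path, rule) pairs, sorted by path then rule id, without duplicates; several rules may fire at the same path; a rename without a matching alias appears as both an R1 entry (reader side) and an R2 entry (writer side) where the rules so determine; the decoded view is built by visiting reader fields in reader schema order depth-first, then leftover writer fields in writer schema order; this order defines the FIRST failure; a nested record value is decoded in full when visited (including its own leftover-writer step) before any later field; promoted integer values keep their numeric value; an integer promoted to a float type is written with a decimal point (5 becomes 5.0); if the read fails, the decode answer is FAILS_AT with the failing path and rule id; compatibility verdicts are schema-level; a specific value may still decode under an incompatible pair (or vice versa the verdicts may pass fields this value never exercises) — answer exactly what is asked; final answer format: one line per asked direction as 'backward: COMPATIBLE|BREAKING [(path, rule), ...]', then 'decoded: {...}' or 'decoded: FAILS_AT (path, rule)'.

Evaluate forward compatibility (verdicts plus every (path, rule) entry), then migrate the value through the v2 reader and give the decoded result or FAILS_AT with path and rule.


in Shipment below, arrows point writer -> reader
forward for Shipment (reader v1, writer v2):
  role has no writer counterpart
  age: int32 -> int64, writer required; from age
  duration: int64 -> int64, writer required; from duration
  rating has no writer counterpart
  writer channel: unknown to reader
  writer payload: unknown to reader
  writer price: unknown to reader
  breaking: (age, R3)
  breaking: (rating, R1)
  forward on Shipment therefore BREAKING (2)
migrating the Shipment value to v2:
  channel := null (not supplied -> null)
  read fails at age under R3
  => FAILS_AT (age, R3)
checking off the Shipment differences that do not matter here:
  field duration in record Shipment: optional changed to required -> affects backward compatibility only, which is not asked
  added field payload to record Shipment: required bytes, tag 11 (in v2 it sits immediately before price) -> affects backward compatibility only, which is not asked
  renamed field role to channel in record Shipment -> triggers nothing under Shipment's printed rules — same verdict

forward: BREAKING [(age, R3), (rating, R1)]; decoded: FAILS_AT (age, R3)


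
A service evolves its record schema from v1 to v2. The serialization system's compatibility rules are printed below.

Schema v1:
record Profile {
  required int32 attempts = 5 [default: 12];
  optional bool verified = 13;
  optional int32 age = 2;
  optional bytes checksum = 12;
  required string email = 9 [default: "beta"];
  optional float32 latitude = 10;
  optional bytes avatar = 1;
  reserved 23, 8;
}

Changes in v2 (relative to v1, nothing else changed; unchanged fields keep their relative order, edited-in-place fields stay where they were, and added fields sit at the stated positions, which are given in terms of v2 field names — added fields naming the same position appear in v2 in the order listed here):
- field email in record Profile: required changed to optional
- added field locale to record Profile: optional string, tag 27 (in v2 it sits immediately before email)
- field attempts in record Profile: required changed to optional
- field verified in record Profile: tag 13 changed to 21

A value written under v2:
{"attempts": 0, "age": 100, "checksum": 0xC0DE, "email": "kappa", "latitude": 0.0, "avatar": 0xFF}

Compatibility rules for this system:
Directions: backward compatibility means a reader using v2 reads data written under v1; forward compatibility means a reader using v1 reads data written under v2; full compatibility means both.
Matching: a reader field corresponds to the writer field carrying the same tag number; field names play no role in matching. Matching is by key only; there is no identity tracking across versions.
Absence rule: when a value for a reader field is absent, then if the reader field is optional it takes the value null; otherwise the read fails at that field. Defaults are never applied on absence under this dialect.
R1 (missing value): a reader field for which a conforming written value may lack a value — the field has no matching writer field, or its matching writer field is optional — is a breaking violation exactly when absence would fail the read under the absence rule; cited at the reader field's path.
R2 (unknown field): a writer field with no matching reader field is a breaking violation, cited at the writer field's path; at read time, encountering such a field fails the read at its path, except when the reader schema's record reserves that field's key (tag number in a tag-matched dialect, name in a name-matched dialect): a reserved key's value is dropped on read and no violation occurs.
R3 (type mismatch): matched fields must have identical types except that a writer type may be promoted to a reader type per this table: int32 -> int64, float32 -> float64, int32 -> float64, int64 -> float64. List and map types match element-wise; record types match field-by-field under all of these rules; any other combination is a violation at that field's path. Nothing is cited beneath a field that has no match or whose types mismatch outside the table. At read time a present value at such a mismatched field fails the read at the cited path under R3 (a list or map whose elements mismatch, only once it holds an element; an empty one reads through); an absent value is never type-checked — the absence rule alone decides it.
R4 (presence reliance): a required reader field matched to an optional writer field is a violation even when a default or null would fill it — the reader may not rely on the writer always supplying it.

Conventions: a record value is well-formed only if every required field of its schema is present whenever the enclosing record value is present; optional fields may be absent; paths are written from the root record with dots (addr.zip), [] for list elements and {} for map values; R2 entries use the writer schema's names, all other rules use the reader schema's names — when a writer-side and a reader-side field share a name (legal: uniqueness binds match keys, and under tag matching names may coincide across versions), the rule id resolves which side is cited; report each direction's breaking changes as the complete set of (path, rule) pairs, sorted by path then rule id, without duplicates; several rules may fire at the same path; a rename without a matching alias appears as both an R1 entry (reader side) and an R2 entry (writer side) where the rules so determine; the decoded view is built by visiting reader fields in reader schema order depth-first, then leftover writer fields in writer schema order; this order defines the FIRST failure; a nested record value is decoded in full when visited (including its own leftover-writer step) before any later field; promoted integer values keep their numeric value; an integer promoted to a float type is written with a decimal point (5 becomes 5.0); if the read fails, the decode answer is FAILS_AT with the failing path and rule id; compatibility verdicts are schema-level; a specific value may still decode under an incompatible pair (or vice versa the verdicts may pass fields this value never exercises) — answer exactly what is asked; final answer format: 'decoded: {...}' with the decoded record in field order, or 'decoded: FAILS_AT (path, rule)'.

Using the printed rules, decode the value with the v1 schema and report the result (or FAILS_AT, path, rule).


arrows below run writer -> reader for Profile
migrating the Profile value to v1:
  attempts := 0
  verified := null (absent, optional -> null)
  age := 100
  checksum := 0xC0DE
  email := "kappa"
  latitude := 0.0
  avatar := 0xFF
  => decoded: {"attempts": 0, "verified": null, "age": 100, "checksum": 0xC0DE, "email": "kappa", "latitude": 0.0, "avatar": 0xFF}
the other Profile changes do not affect what is asked:
  field email in record Profile: required changed to optional -> shifts the Profile verdicts, not this decode
  added field locale to record Profile: optional string, tag 27 (in v2 it sits immediately before email) -> shifts the Profile verdicts, not this decode
  field attempts in record Profile: required changed to optional -> shifts the Profile verdicts, not this decode
  field verified in record Profile: tag 13 changed to 21 -> shifts the Profile verdicts, not this decode

decoded: {"attempts": 0, "verified": null, "age": 100, "checksum": 0xC0DE, "email": "kappa", "latitude": 0.0, "avatar": 0xFF}


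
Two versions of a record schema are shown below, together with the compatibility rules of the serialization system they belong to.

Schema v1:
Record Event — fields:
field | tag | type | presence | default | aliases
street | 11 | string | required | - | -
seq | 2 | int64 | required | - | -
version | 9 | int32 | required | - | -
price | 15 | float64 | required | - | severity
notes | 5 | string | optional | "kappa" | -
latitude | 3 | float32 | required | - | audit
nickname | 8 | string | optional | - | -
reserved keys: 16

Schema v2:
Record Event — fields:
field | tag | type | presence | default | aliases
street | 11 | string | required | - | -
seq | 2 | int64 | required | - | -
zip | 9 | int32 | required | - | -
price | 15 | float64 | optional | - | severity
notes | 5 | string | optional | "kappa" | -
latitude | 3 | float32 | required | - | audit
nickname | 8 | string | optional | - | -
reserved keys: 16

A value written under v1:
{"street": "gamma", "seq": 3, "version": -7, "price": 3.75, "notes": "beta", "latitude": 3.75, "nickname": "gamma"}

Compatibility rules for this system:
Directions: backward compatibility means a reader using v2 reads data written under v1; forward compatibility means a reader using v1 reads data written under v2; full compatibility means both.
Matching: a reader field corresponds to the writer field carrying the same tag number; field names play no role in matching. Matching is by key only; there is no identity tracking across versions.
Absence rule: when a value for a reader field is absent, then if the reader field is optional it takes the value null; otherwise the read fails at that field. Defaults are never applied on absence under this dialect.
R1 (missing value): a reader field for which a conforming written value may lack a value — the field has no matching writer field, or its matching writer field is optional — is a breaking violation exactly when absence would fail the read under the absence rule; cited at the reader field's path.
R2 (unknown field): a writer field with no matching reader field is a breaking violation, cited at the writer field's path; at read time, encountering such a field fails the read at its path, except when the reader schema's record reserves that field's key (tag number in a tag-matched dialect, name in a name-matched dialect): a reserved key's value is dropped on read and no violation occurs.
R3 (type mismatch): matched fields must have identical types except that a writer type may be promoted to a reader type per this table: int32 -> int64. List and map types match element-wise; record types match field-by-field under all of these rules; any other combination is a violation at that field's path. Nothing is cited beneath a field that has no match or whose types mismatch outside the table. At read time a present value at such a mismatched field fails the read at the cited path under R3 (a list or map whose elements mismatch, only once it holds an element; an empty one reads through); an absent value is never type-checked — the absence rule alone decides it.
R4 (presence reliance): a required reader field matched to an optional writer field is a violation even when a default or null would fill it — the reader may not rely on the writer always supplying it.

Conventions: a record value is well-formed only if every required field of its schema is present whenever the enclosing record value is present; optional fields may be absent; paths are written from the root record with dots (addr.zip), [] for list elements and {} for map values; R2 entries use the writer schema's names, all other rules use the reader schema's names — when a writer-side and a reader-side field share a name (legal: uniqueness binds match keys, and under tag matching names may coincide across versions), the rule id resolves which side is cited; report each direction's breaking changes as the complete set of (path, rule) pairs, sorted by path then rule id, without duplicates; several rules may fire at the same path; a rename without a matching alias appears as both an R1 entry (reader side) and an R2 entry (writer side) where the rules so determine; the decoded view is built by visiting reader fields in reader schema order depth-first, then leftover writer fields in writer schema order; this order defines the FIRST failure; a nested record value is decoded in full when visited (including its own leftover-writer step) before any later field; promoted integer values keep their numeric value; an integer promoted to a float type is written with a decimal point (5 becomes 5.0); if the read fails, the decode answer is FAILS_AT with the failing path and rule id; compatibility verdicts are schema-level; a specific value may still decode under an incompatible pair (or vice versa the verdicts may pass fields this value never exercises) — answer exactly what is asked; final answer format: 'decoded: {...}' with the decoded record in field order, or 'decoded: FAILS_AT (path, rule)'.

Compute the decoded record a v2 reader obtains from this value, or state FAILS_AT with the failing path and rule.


decoded: {"street": "gamma", "seq": 3, "zip": -7, "price": 3.75, "notes": "beta", "latitude": 3.75, "nickname": "gamma"}

in Event below, arrows point writer -> reader
decoding the Event value with the v2 reader:
  street := "gamma"
  seq := 3
  zip := -7 (from writer version)
  price := 3.75
  notes := "beta"
  latitude := 3.75
  nickname := "gamma"
  => decoded: {"street": "gamma", "seq": 3, "zip": -7, "price": 3.75, "notes": "beta", "latitude": 3.75, "nickname": "gamma"}
ruling out the remaining Event differences:
  field price in record Event: required changed to optional -> matters for Event compatibility verdicts, not for this value's decode


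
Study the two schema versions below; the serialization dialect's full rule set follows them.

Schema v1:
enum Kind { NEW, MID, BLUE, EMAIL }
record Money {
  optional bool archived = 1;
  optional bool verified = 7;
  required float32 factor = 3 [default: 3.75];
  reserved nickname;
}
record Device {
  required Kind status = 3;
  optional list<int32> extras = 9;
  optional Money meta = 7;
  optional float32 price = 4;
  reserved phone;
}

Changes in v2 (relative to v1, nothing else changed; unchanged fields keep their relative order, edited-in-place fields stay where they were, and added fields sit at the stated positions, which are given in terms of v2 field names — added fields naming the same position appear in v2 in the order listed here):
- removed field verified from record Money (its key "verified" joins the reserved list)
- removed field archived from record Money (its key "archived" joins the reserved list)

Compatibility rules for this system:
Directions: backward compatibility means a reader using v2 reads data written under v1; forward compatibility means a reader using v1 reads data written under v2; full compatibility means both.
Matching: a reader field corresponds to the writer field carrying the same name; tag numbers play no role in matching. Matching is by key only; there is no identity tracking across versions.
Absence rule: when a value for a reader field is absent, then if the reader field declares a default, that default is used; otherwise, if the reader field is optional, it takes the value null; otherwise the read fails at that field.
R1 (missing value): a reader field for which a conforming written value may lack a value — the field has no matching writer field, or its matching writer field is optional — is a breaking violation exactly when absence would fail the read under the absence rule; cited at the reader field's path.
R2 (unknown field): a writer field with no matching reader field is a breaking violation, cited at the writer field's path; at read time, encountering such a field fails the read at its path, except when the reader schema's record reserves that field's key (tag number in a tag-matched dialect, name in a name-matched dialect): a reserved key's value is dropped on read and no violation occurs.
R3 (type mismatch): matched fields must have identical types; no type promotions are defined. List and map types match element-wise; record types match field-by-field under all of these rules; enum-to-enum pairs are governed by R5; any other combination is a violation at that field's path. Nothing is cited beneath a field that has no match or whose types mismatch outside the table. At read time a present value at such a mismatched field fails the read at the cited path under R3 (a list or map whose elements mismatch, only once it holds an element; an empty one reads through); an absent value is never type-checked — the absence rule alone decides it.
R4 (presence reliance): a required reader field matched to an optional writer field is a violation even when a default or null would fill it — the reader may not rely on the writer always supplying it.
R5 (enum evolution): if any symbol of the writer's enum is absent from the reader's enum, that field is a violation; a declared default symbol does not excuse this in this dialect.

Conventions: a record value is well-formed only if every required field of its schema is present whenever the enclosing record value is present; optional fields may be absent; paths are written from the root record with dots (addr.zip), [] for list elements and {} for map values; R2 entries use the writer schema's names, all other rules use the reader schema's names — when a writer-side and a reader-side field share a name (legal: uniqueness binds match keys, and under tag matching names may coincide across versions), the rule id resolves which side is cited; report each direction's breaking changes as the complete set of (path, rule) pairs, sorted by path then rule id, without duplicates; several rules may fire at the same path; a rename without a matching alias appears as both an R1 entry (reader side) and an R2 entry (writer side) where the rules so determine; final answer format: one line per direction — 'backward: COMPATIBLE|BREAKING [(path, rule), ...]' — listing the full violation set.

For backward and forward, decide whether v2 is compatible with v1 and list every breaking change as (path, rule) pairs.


backward: COMPATIBLE []; forward: COMPATIBLE []

each type pair in Device: writer, then reader
backward on Device — v2 reading data written by v1:
  Kind -> Kind, writer required: status aligns to status
  list<int32> -> list<int32>, writer optional: extras aligns to extras
  Money -> Money, writer optional: meta aligns to meta
  float32 -> float32, writer optional: price aligns to price
  float32 -> float32, writer required: meta.factor aligns to meta.factor
  meta.archived (writer side), unknown to reader
  meta.verified (writer side), unknown to reader
  => backward: COMPATIBLE
forward on Device — v1 reading data written by v2:
  Kind -> Kind, writer required: status aligns to status
  list<int32> -> list<int32>, writer optional: extras aligns to extras
  Money -> Money, writer optional: meta aligns to meta
  float32 -> float32, writer optional: price aligns to price
  meta.archived: no writer match
  meta.verified: no writer match
  float32 -> float32, writer required: meta.factor aligns to meta.factor
  => forward: COMPATIBLE


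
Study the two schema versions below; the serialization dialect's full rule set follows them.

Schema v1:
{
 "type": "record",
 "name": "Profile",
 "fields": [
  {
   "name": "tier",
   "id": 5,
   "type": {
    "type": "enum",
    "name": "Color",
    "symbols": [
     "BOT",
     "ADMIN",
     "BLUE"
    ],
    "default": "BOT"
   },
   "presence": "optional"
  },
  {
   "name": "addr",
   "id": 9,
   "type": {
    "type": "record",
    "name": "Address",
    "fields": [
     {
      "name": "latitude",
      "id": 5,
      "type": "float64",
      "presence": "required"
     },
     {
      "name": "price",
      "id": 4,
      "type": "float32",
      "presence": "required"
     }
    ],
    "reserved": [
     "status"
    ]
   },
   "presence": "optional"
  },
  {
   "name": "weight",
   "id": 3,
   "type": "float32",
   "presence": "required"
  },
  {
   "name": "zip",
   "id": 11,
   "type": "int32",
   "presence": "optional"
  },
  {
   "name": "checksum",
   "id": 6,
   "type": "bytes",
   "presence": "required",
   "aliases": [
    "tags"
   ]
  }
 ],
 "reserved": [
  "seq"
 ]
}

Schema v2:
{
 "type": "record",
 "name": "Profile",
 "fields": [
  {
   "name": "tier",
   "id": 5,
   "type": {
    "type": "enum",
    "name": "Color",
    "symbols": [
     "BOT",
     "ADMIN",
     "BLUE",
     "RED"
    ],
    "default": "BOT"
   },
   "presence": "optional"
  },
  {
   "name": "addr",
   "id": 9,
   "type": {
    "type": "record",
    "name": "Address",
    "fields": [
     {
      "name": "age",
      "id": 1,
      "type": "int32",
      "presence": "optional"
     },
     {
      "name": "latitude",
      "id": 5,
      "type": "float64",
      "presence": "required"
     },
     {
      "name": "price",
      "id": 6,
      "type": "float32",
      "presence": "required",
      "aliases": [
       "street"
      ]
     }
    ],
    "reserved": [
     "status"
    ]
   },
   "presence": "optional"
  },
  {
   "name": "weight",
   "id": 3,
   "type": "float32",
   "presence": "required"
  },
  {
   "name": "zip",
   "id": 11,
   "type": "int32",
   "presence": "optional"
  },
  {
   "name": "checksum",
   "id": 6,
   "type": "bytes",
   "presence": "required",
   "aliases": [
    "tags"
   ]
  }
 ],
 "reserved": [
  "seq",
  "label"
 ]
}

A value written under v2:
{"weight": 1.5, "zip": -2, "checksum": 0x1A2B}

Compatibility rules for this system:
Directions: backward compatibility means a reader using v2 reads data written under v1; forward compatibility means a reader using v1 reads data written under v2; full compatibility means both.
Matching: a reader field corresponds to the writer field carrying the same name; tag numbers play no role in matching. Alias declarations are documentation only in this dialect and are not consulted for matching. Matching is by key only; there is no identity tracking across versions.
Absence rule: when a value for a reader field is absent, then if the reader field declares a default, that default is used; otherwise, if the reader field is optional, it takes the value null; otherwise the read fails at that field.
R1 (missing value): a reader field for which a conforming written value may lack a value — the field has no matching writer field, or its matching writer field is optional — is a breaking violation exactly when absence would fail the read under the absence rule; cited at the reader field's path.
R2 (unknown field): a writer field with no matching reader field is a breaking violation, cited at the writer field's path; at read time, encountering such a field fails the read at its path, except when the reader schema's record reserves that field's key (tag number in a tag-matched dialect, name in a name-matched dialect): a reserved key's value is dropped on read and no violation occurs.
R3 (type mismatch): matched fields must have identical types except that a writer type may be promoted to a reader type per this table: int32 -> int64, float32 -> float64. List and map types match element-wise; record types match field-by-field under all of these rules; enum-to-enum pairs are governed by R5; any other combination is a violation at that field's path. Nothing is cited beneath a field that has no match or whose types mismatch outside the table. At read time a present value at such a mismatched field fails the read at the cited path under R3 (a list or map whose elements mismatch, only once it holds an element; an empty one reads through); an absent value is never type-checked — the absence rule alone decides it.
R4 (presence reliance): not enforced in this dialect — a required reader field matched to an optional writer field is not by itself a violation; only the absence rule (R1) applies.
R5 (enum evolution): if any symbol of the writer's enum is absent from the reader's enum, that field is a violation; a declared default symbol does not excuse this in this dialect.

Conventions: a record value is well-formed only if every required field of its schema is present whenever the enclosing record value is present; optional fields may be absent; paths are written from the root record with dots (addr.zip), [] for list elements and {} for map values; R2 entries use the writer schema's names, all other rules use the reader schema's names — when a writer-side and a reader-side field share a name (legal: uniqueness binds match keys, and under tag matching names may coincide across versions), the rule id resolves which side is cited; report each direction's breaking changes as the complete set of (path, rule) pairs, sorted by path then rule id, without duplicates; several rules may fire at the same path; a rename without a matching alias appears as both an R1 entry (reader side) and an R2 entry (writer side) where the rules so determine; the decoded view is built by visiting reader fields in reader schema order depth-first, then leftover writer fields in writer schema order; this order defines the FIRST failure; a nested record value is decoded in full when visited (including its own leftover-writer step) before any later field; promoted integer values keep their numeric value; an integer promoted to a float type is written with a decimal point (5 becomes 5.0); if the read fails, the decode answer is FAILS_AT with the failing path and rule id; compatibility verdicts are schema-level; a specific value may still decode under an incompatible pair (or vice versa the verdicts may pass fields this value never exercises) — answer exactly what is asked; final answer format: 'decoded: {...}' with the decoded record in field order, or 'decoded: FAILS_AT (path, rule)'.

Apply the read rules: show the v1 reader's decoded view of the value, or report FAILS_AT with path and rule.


decoded: {"tier": null, "addr": null, "weight": 1.5, "zip": -2, "checksum": 0x1A2B}

in Profile below, arrows point writer -> reader
migrating the Profile value to v1:
  tier := null (absent, optional -> null)
  addr := null (absent, optional -> null)
  weight := 1.5
  zip := -2
  checksum := 0x1A2B
  => decoded: {"tier": null, "addr": null, "weight": 1.5, "zip": -2, "checksum": 0x1A2B}
checking off the Profile differences that do not matter here:
  field price in record Address: tag 4 changed to 6 -> fires no rule on Profile under this dialect and leaves the result unchanged
  enum Color (field tier in record Profile): symbol RED added -> matters for Profile compatibility verdicts, not for this value's decode
  added field age to record Address: optional int32, tag 1 (in v2 it sits immediately before latitude) -> matters for Profile compatibility verdicts, not for this value's decode


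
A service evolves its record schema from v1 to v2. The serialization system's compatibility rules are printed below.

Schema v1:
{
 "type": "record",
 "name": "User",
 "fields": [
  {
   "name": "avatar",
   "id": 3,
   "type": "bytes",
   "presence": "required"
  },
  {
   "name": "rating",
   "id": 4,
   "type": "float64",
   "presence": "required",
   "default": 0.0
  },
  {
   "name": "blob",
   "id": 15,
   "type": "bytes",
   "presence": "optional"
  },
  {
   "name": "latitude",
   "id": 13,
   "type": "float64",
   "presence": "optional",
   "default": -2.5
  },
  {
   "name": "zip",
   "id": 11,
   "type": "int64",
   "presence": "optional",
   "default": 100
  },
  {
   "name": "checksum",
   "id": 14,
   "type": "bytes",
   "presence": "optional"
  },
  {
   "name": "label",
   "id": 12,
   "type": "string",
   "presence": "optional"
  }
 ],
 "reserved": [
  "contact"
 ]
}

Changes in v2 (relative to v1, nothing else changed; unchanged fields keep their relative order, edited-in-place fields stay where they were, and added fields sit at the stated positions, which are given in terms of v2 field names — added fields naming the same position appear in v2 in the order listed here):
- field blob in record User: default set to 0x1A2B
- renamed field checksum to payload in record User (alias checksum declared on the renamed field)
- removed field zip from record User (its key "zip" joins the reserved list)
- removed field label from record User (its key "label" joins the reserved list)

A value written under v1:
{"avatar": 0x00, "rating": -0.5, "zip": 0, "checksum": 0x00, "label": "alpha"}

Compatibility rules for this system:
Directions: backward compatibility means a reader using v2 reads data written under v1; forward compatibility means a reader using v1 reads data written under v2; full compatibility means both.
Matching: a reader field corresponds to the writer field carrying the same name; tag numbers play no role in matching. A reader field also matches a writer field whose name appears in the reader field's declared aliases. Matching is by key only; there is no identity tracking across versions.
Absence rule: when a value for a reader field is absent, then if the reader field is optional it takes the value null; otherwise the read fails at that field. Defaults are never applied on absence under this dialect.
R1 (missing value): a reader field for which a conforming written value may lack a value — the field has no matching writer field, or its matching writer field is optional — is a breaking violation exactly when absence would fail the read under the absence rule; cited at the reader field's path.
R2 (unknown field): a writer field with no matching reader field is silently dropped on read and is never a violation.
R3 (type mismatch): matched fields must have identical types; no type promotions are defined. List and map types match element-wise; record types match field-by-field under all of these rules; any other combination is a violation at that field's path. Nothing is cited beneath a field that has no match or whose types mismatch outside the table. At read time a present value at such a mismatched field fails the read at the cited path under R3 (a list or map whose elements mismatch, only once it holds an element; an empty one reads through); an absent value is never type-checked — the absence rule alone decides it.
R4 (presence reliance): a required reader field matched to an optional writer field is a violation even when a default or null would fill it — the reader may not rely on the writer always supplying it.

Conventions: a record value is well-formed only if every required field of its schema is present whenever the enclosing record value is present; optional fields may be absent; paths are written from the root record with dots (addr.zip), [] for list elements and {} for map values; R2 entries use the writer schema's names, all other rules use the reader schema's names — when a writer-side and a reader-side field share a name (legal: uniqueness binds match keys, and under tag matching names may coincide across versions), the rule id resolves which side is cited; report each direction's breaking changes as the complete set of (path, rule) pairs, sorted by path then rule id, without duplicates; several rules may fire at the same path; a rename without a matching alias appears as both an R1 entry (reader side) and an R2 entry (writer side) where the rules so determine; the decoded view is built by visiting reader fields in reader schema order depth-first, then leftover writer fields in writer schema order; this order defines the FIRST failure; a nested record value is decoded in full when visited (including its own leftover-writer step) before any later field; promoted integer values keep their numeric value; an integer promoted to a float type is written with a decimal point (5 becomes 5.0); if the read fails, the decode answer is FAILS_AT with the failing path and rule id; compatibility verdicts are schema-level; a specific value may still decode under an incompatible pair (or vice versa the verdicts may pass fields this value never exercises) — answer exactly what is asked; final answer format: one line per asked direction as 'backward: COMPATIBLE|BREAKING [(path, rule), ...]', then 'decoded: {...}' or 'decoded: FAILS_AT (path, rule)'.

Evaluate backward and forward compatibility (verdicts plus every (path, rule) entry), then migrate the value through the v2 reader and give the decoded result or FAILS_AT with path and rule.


backward: COMPATIBLE []; forward: COMPATIBLE []; decoded: {"avatar": 0x00, "rating": -0.5, "blob": null, "latitude": null, "payload": 0x00}

the writer's type comes first in each User pair
checking backward for User: reader v2 against writer v1:
  avatar <- avatar (bytes -> bytes, writer required)
  rating <- rating (float64 -> float64, writer required)
  blob <- blob (bytes -> bytes, writer optional)
  latitude <- latitude (float64 -> float64, writer optional)
  payload <- checksum (bytes -> bytes, writer optional)
  leftover writer field: zip
  leftover writer field: label
  => no violations; backward on User: COMPATIBLE
checking forward for User: reader v1 against writer v2:
  avatar <- avatar (bytes -> bytes, writer required)
  rating <- rating (float64 -> float64, writer required)
  blob <- blob (bytes -> bytes, writer optional)
  latitude <- latitude (float64 -> float64, writer optional)
  zip: no writer-side match
  checksum: no writer-side match
  label: no writer-side match
  leftover writer field: payload
  => no violations; forward on User: COMPATIBLE
migrating the User value to v2:
  avatar := 0x00
  rating := -0.5
  blob := null (absent, optional -> null)
  latitude := null (absent, optional -> null)
  payload := 0x00 (from writer checksum)
  writer zip: unknown -> dropped
  writer label: unknown -> dropped
  => decoded: {"avatar": 0x00, "rating": -0.5, "blob": null, "latitude": null, "payload": 0x00}
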